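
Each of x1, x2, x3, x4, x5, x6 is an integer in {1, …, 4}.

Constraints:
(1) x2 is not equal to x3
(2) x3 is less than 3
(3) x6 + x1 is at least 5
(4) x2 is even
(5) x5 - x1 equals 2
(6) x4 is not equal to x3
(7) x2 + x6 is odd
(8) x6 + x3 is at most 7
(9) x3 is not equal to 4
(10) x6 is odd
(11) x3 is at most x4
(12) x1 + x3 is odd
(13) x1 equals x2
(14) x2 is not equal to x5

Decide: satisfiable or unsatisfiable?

Setting (x1, x2, x3, x4, x5, x6) = (2, 2, 1, 4, 4, 3) satisfies everything: constraint 3: x6 + x1 = 5; constraint 5: x5 - x1 = 2, and the others follow.

Satisfiable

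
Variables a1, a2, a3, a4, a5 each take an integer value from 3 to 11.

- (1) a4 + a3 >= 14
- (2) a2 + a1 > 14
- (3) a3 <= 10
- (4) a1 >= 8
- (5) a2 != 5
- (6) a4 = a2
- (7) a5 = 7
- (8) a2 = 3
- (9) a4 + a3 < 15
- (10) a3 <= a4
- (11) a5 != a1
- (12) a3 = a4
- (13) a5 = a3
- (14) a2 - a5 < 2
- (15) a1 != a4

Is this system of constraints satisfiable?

Unsatisfiable

Constraint 7 fixes a5 = 7 and constraint 8 fixes a2 = 3. Constraints 6, 12, and 13 give a5 = a3 = a4 = a2, so a5 = a2. But 7 ≠ 3 — contradiction.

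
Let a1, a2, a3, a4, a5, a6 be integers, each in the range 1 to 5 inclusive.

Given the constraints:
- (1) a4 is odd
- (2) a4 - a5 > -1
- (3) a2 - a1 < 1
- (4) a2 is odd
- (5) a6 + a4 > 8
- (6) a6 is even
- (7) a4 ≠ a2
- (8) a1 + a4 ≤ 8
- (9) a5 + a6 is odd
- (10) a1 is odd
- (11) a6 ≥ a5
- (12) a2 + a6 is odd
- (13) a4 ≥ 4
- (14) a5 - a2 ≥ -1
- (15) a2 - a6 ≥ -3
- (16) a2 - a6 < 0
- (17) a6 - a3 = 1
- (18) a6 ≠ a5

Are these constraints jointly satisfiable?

Satisfiable

The assignment a1 = 3, a2 = 1, a3 = 3, a4 = 5, a5 = 3, a6 = 4 works:
  constraint 2 holds since a4 - a5 = 2.
  constraint 3 holds since a2 - a1 = -2.
The rest check out directly.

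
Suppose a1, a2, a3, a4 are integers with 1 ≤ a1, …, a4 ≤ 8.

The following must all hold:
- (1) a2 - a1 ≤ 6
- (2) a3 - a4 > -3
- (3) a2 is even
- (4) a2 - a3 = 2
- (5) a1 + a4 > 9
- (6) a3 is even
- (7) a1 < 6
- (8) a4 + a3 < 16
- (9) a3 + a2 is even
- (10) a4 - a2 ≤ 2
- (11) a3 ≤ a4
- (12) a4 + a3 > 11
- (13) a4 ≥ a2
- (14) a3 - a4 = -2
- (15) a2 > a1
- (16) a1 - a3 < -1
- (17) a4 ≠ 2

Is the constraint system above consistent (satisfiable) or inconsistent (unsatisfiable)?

Take a1 = 2, a2 = 8, a3 = 6, a4 = 8. Then constraint 1: a2 - a1 = 6; constraint 2: a3 - a4 = -2, and every other listed constraint is also met.

Satisfiable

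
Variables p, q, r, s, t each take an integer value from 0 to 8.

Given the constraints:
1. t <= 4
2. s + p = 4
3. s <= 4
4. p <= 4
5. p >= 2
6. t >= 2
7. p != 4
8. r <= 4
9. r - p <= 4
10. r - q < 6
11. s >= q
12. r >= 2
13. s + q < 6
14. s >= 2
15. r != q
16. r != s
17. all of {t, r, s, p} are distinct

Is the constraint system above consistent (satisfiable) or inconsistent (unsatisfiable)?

Unsatisfiable

Constraints 1, 3, 4, 5, 6, 8, 12, and 14 confine each of t, r, s, p to the 3 values {2, …, 4}.
Constraint 17 requires all 4 of them to be distinct, but only 3 values are available — impossible by the pigeonhole principle.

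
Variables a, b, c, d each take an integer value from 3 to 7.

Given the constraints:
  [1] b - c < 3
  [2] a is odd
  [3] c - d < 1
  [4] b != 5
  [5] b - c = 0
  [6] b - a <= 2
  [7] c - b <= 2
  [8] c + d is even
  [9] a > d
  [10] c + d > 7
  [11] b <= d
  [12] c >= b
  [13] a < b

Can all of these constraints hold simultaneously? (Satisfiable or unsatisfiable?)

Constraints 9, 11, and 13 give a < b, b ≤ d, d < a. Chaining: a < b ≤ d < a, which forces a < a — impossible.

Unsatisfiable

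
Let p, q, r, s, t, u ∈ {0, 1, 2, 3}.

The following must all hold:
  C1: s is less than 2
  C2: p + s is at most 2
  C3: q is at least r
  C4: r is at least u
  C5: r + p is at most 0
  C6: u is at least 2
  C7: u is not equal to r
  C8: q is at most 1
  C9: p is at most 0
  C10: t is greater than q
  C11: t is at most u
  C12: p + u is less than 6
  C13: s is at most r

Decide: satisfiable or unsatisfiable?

Unsatisfiable

From constraints 4 and 6: r ≥ u and u ≥ 2, so r ≥ 2. From constraints 3 and 8: r ≤ q and q ≤ 1, so r ≤ 1. But 1 < 2, so no value of r works.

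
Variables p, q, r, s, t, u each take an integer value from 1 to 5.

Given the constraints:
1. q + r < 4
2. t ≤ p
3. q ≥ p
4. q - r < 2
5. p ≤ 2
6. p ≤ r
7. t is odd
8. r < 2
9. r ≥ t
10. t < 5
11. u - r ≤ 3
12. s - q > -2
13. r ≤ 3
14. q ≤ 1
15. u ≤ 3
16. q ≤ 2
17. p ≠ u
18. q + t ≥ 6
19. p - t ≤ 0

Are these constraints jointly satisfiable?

Unsatisfiable

From constraint 14: q ≤ 1. From constraints 9 and 13: t ≤ r ≤ 3. Hence q + t ≤ 4. But constraint 18 requires q + t ≥ 6, and 6 > 4. Contradiction.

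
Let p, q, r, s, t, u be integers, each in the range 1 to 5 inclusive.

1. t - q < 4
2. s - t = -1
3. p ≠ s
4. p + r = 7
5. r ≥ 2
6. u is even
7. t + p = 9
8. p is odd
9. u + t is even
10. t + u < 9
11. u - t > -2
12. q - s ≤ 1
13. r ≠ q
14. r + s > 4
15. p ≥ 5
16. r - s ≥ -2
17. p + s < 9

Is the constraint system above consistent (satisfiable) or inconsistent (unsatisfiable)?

Setting (p, q, r, s, t, u) = (5, 3, 2, 3, 4, 4) satisfies everything: constraint 1: t - q = 1; constraint 2: s - t = -1, and the others follow.

Satisfiable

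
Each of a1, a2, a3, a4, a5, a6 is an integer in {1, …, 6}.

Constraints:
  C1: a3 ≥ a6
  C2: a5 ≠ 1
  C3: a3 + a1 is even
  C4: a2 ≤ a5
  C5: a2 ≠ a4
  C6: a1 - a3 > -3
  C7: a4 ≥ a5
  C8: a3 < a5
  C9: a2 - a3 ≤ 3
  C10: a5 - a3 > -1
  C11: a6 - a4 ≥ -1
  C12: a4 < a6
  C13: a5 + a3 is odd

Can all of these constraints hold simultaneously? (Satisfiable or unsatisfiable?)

Unsatisfiable

Constraints 1, 7, 8, and 12 give a3 < a5, a5 ≤ a4, a4 < a6, a6 ≤ a3. Chaining: a3 < a5 ≤ a4 < a6 ≤ a3, which forces a3 < a3 — impossible.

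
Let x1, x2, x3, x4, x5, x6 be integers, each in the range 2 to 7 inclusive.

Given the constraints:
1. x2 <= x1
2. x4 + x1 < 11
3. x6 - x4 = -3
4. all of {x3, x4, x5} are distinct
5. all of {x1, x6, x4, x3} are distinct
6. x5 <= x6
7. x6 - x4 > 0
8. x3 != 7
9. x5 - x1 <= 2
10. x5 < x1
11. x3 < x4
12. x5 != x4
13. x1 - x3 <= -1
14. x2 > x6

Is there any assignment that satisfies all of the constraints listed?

Unsatisfiable

Constraints 1, 7, 11, 13, and 14 give x1 < x3, x3 < x4, x4 < x6, x6 < x2, x2 ≤ x1. Chaining: x1 < x3 < x4 < x6 < x2 ≤ x1, which forces x1 < x1 — impossible.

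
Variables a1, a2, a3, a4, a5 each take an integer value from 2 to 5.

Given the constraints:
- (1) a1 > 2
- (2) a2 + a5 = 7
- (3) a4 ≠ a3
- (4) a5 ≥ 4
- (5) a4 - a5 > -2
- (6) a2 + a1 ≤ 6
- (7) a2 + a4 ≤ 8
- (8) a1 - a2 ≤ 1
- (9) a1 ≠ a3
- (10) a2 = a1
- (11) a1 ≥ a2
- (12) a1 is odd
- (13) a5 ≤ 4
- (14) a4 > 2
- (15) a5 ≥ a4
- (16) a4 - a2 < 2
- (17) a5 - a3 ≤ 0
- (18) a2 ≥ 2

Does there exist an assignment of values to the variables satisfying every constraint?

Satisfiable

Setting (a1, a2, a3, a4, a5) = (3, 3, 4, 3, 4) satisfies everything: constraint 2: a2 + a5 = 7; constraint 5: a4 - a5 = -1; constraint 6: a2 + a1 = 6, and the others follow.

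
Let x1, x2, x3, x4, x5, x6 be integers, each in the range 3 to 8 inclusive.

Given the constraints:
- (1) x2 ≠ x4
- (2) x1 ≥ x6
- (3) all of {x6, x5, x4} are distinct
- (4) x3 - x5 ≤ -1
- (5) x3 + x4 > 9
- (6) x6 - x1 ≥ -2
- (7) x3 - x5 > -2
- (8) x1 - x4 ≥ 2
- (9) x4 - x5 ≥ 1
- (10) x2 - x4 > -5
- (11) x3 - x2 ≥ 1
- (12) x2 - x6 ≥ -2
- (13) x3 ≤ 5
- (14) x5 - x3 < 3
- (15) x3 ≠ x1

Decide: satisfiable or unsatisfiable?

Unsatisfiable

Constraints 4, 6, 8, 9, 11, and 12 give x4 − x5 ≥ 1, x5 − x3 ≥ 1, x3 − x2 ≥ 1, x2 − x6 ≥ -2, x6 − x1 ≥ -2, x1 − x4 ≥ 2.
Adding all 6 inequalities: the left sides telescope to 0, and the right sides sum to 1 + 1 + 1 + (-2) + (-2) + 2 = 1. So 0 ≥ 1, which is false.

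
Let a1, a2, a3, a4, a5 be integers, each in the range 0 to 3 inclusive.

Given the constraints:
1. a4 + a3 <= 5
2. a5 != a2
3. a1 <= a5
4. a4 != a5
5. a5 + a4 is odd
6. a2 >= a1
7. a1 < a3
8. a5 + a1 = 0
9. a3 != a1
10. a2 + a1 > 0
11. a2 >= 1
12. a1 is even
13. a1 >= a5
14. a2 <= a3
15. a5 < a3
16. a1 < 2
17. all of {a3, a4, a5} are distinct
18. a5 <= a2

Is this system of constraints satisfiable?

Try a1 = 0, a2 = 2, a3 = 2, a4 = 3, a5 = 0.
Check constraint 1: a4 + a3 = 5; constraint 8: a5 + a1 = 0. The remaining constraints are straightforward to verify.

Satisfiable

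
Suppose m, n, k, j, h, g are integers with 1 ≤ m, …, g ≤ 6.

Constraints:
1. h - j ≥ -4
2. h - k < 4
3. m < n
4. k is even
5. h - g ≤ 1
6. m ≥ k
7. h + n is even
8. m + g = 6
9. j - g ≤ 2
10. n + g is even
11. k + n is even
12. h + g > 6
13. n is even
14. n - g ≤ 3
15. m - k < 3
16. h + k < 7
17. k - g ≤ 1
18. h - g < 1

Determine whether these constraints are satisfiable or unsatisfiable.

Try m = 2, n = 6, k = 2, j = 5, h = 4, g = 4.
Check constraint 1: h - j = -1; constraint 2: h - k = 2; constraint 5: h - g = 0. The remaining constraints are straightforward to verify.

Satisfiable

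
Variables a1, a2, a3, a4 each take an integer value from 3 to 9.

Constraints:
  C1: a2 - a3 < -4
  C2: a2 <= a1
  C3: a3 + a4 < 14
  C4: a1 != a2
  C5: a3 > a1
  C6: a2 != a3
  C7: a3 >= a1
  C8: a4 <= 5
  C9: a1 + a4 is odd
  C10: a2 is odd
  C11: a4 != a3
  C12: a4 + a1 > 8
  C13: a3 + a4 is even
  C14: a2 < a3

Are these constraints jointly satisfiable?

Satisfiable

Setting (a1, a2, a3, a4) = (8, 3, 9, 3) satisfies everything: constraint 1: a2 - a3 = -6; constraint 3: a3 + a4 = 12; constraint 12: a4 + a1 = 11, and the others follow.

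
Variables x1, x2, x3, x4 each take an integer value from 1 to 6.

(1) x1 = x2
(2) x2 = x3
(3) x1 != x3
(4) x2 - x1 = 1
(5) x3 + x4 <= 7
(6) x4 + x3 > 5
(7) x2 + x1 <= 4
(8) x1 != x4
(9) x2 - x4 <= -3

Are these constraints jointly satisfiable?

Unsatisfiable

From constraints 1 and 2, x1 = x2 = x3, so x1 = x3. But constraint 3 says x1 ≠ x3. Contradiction.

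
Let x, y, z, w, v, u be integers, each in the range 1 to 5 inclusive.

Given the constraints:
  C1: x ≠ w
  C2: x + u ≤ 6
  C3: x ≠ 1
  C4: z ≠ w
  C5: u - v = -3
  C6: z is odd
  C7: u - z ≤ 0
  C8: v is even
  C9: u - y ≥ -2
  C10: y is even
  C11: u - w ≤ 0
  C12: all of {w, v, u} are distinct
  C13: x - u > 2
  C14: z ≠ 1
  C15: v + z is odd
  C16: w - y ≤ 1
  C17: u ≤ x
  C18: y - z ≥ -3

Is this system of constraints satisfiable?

Satisfiable

Try x = 5, y = 2, z = 3, w = 2, v = 4, u = 1.
Check constraint 2: x + u = 6; constraint 5: u - v = -3. The remaining constraints are straightforward to verify.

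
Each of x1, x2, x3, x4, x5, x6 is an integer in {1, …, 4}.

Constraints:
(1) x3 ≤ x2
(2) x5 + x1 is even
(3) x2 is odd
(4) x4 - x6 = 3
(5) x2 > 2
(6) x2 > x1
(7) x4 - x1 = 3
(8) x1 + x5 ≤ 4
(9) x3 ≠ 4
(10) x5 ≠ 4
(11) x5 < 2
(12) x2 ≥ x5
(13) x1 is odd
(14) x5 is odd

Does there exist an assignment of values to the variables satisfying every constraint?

One satisfying assignment is x1 = 1, x2 = 3, x3 = 2, x4 = 4, x5 = 1, x6 = 1.
For the less obvious constraints — constraint 4: x4 - x6 = 3; constraint 7: x4 - x1 = 3; constraint 8: x1 + x5 = 2 — and the others hold by inspection.

Satisfiable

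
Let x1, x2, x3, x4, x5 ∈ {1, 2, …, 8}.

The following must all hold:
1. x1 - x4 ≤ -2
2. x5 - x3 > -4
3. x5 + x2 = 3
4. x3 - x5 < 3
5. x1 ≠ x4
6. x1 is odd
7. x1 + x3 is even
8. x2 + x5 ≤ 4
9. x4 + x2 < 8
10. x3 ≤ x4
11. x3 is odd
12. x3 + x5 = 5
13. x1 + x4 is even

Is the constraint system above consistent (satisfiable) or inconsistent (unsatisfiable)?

One satisfying assignment is x1 = 3, x2 = 1, x3 = 3, x4 = 5, x5 = 2.
For the less obvious constraints — constraint 1: x1 - x4 = -2; constraint 2: x5 - x3 = -1 — and the others hold by inspection.

Satisfiable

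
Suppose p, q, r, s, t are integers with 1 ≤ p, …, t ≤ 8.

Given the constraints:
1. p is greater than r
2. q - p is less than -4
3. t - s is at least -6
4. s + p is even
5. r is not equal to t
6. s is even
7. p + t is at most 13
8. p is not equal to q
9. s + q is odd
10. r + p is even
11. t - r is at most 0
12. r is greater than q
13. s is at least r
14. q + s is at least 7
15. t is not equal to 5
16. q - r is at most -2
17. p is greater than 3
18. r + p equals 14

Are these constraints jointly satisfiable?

Satisfiable

Take p = 8, q = 1, r = 6, s = 8, t = 4. Then constraint 2: q - p = -7; constraint 3: t - s = -4, and every other listed constraint is also met.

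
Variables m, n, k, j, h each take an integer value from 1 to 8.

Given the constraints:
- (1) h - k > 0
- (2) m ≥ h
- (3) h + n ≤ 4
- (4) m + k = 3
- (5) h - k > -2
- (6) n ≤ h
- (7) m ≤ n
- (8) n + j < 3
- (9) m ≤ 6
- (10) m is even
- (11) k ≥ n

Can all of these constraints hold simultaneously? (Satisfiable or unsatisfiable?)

Constraints 1, 2, 7, and 11 give h ≤ m, m ≤ n, n ≤ k, k < h. Chaining: h ≤ m ≤ n ≤ k < h, which forces h < h — impossible.

Unsatisfiable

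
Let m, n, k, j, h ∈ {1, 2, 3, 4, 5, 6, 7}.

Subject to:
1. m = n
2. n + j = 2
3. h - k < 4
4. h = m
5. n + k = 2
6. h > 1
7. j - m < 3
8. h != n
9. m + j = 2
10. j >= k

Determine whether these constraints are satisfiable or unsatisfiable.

Unsatisfiable

From constraints 1 and 4, h = m = n, so h = n. But constraint 8 says h ≠ n. Contradiction.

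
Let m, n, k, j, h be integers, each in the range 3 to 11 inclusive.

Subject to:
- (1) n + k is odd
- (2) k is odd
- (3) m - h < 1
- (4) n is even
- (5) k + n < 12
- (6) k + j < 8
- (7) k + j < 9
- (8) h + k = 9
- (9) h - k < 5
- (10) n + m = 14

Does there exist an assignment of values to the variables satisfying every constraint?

Setting (m, n, k, j, h) = (6, 8, 3, 4, 6) satisfies everything: constraint 3: m - h = 0; constraint 5: k + n = 11, and the others follow.

Satisfiable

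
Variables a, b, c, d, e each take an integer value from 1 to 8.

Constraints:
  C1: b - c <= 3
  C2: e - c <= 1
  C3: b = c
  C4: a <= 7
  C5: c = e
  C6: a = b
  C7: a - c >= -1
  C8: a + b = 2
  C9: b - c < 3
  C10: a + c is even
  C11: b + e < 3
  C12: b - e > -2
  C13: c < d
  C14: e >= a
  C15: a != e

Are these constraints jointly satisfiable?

Unsatisfiable

From constraints 3, 5, and 6, a = b = c = e, so a = e. But constraint 15 says a ≠ e. Contradiction.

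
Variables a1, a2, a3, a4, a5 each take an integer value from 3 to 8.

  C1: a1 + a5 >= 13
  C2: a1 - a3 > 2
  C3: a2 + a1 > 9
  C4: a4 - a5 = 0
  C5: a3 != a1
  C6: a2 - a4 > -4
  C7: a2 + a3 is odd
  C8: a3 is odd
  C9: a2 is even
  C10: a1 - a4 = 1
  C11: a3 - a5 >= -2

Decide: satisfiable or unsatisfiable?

One satisfying assignment is a1 = 8, a2 = 4, a3 = 5, a4 = 7, a5 = 7.
For the less obvious constraints — constraint 1: a1 + a5 = 15; constraint 2: a1 - a3 = 3 — and the others hold by inspection.

Satisfiable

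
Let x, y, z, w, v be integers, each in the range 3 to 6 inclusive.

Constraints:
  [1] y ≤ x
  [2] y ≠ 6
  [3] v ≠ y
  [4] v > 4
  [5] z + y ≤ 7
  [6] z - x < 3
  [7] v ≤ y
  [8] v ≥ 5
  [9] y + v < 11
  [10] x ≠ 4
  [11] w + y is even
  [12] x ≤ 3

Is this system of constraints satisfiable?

From constraints 7 and 8: y ≥ v and v ≥ 5, so y ≥ 5. From constraints 1 and 12: y ≤ x and x ≤ 3, so y ≤ 3. But 3 < 5, so no value of y works.

Unsatisfiable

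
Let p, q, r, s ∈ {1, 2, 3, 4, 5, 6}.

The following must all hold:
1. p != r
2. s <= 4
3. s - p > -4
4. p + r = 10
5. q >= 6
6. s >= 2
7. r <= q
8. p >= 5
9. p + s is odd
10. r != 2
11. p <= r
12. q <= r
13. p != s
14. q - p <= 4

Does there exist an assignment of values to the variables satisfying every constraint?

From constraint 8: p ≥ 5. From constraints 5 and 12: r ≥ q ≥ 6. Hence p + r ≥ 11. But constraint 4 requires p + r = 10, and 10 < 11. Contradiction.

Unsatisfiable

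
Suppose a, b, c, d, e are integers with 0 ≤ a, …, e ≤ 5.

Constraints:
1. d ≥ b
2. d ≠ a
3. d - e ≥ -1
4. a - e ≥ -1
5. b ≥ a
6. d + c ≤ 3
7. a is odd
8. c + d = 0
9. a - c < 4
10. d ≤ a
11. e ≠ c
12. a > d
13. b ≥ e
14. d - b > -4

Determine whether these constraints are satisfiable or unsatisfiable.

Unsatisfiable

Constraints 1, 5, and 12 give b ≤ d, d < a, a ≤ b. Chaining: b ≤ d < a ≤ b, which forces b < b — impossible.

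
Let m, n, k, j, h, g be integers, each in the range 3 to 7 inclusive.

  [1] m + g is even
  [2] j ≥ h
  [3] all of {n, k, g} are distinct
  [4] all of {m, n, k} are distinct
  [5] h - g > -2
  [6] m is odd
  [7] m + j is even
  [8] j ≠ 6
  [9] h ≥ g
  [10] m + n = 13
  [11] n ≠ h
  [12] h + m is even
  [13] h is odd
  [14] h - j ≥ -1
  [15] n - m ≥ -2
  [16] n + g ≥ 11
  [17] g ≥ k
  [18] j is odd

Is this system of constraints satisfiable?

Satisfiable

The assignment m = 7, n = 6, k = 3, j = 7, h = 7, g = 7 works:
  constraint 5 holds since h - g = 0.
  constraint 10 holds since m + n = 13.
The rest check out directly.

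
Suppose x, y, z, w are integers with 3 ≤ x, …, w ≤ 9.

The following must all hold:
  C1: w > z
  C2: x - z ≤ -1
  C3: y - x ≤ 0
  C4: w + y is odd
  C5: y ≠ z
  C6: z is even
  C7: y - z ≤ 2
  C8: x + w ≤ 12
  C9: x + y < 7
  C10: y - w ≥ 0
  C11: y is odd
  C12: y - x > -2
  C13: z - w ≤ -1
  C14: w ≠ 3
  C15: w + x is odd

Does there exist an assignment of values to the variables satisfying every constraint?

Unsatisfiable

Constraints 2, 3, 10, and 13 give z − x ≥ 1, x − y ≥ 0, y − w ≥ 0, w − z ≥ 1.
Adding all 4 inequalities: the left sides telescope to 0, and the right sides sum to 1 + 0 + 0 + 1 = 2. So 0 ≥ 2, which is false.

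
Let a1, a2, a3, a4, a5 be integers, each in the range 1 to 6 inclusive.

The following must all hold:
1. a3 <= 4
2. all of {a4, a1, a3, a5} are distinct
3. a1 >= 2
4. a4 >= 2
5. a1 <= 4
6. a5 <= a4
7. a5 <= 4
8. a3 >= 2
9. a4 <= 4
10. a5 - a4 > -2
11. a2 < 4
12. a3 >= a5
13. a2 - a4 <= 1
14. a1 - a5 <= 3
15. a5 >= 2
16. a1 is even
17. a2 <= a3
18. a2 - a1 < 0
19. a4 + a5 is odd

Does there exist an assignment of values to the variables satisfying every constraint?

Constraints 1, 3, 4, 5, 7, 8, 9, and 15 confine each of a4, a1, a3, a5 to the 3 values {2, …, 4}.
Constraint 2 requires all 4 of them to be distinct, but only 3 values are available — impossible by the pigeonhole principle.

Unsatisfiable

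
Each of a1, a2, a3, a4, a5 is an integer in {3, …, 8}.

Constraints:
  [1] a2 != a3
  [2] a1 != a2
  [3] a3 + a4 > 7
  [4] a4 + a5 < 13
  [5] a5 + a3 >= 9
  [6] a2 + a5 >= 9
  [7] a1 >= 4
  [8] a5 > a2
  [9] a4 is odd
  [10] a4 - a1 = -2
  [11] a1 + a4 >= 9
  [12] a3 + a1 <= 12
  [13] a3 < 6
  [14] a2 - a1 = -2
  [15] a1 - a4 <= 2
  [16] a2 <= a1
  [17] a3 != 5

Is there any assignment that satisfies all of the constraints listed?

Satisfiable

Try a1 = 7, a2 = 5, a3 = 3, a4 = 5, a5 = 6.
Check constraint 3: a3 + a4 = 8; constraint 4: a4 + a5 = 11. The remaining constraints are straightforward to verify.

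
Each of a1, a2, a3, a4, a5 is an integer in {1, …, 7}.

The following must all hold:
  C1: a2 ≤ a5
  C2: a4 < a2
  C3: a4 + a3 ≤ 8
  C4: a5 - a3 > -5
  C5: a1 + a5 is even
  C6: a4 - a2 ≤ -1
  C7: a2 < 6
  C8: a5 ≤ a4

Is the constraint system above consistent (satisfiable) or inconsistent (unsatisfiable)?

Unsatisfiable

Constraints 1, 2, and 8 give a2 ≤ a5, a5 ≤ a4, a4 < a2. Chaining: a2 ≤ a5 ≤ a4 < a2, which forces a2 < a2 — impossible.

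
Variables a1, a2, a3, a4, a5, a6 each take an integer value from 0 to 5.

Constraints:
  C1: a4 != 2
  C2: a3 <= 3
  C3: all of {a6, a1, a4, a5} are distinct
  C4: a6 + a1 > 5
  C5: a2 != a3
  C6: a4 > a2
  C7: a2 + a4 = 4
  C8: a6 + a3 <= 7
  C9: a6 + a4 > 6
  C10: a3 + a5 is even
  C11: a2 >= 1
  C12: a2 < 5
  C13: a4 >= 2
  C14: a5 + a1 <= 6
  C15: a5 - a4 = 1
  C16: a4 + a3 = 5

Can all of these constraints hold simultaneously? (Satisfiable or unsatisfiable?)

The assignment a1 = 2, a2 = 1, a3 = 2, a4 = 3, a5 = 4, a6 = 5 works:
  constraint 4 holds since a6 + a1 = 7.
  constraint 7 holds since a2 + a4 = 4.
The rest check out directly.

Satisfiable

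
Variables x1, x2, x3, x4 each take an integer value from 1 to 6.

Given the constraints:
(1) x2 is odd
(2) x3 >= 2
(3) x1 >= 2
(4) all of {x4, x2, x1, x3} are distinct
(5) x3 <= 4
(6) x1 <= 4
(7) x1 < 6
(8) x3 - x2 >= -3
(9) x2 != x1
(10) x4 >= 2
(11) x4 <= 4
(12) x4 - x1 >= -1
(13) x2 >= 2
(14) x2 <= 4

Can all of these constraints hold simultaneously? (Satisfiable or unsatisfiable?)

Unsatisfiable

Constraints 2, 3, 5, 6, 10, 11, 13, and 14 confine each of x4, x2, x1, x3 to the 3 values {2, …, 4}.
Constraint 4 requires all 4 of them to be distinct, but only 3 values are available — impossible by the pigeonhole principle.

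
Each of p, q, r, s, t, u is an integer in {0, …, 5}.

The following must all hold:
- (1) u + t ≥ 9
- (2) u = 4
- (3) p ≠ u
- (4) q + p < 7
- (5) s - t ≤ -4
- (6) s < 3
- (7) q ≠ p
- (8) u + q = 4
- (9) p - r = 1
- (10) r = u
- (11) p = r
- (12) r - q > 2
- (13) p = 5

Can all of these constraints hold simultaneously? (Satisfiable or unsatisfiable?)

Unsatisfiable

Constraint 13 fixes p = 5 and constraint 2 fixes u = 4. Constraints 10 and 11 give p = r = u, so p = u. But 5 ≠ 4 — contradiction.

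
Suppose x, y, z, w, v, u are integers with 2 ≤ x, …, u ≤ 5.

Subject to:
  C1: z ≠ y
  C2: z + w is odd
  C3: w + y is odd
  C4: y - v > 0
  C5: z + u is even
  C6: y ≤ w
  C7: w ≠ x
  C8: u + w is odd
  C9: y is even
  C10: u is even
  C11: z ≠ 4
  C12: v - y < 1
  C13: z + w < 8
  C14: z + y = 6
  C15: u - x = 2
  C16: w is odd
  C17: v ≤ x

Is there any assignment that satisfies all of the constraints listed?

One satisfying assignment is x = 2, y = 4, z = 2, w = 5, v = 2, u = 4.
For the less obvious constraints — constraint 4: y - v = 2; constraint 12: v - y = -2 — and the others hold by inspection.

Satisfiable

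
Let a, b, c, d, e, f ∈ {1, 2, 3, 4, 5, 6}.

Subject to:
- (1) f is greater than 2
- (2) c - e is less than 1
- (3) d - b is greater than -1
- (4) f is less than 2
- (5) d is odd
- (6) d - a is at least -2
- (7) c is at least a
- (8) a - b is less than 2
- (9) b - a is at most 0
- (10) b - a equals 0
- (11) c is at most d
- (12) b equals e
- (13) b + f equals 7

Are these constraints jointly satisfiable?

Unsatisfiable

From constraint 1: f ≥ 3. From constraint 4: f ≤ 1. But 1 < 3, so no value of f works.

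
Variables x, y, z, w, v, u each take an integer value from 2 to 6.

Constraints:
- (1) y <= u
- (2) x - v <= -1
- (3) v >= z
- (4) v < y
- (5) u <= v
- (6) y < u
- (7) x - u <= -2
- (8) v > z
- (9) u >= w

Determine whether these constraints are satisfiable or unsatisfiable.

Unsatisfiable

Constraints 4, 5, and 6 give v < y, y < u, u ≤ v. Chaining: v < y < u ≤ v, which forces v < v — impossible.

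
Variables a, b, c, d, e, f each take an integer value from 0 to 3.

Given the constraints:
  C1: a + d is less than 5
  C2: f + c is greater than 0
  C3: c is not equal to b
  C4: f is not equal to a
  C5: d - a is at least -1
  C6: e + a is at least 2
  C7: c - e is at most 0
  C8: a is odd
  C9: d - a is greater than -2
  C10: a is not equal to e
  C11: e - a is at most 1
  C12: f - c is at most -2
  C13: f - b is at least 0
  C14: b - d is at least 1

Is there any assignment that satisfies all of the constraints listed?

Constraints 5, 7, 11, 12, 13, and 14 give c − f ≥ 2, f − b ≥ 0, b − d ≥ 1, d − a ≥ -1, a − e ≥ -1, e − c ≥ 0.
Adding all 6 inequalities: the left sides telescope to 0, and the right sides sum to 2 + 0 + 1 + (-1) + (-1) + 0 = 1. So 0 ≥ 1, which is false.

Unsatisfiable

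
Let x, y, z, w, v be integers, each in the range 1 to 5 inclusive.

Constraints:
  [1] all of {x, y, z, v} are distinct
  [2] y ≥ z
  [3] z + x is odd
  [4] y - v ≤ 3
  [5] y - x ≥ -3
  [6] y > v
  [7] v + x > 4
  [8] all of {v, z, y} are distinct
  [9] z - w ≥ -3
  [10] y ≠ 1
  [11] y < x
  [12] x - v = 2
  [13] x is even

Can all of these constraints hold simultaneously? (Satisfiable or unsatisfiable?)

Satisfiable

Try x = 4, y = 3, z = 1, w = 2, v = 2.
Check constraint 4: y - v = 1; constraint 5: y - x = -1. The remaining constraints are straightforward to verify.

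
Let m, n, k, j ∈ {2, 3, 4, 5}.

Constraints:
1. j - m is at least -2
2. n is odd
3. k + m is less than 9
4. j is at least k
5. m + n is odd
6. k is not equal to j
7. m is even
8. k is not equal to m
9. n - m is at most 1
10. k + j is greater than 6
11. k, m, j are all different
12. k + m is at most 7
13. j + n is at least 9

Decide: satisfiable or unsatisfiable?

Satisfiable

Take m = 4, n = 5, k = 3, j = 5. Then constraint 1: j - m = 1; constraint 3: k + m = 7, and every other listed constraint is also met.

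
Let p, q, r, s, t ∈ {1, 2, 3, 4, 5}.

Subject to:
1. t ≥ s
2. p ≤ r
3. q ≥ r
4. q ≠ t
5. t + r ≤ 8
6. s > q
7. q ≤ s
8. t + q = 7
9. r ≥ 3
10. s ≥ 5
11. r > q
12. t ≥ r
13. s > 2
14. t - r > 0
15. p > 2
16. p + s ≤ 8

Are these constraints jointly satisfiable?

From constraints 1 and 10: t ≥ s ≥ 5. From constraints 3 and 9: q ≥ r ≥ 3. Hence t + q ≥ 8. But constraint 8 requires t + q = 7, and 7 < 8. Contradiction.

Unsatisfiable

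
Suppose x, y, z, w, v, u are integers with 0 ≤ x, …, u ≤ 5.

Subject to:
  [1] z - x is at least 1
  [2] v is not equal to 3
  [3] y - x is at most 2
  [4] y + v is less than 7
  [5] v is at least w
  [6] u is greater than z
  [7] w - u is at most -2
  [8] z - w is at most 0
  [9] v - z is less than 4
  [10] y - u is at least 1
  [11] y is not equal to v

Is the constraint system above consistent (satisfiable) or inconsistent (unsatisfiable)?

Constraints 1, 3, 7, 8, and 10 give z − x ≥ 1, x − y ≥ -2, y − u ≥ 1, u − w ≥ 2, w − z ≥ 0.
Adding all 5 inequalities: the left sides telescope to 0, and the right sides sum to 1 + (-2) + 1 + 2 + 0 = 2. So 0 ≥ 2, which is false.

Unsatisfiable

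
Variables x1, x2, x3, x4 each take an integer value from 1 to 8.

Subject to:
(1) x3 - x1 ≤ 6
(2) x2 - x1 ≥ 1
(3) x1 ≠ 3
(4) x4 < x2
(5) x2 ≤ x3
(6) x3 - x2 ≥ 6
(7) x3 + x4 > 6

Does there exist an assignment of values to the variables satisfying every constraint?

Unsatisfiable

Constraints 1, 2, and 6 give x1 − x3 ≥ -6, x3 − x2 ≥ 6, x2 − x1 ≥ 1.
Adding all 3 inequalities: the left sides telescope to 0, and the right sides sum to (-6) + 6 + 1 = 1. So 0 ≥ 1, which is false.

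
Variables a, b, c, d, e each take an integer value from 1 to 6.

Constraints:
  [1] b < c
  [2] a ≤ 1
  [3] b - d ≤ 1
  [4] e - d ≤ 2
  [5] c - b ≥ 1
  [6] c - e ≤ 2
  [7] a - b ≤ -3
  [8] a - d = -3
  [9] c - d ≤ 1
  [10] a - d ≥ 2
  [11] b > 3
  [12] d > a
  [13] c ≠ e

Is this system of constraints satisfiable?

Constraints 4, 5, 6, 7, and 10 give d − e ≥ -2, e − c ≥ -2, c − b ≥ 1, b − a ≥ 3, a − d ≥ 2.
Adding all 5 inequalities: the left sides telescope to 0, and the right sides sum to (-2) + (-2) + 1 + 3 + 2 = 2. So 0 ≥ 2, which is false.

Unsatisfiable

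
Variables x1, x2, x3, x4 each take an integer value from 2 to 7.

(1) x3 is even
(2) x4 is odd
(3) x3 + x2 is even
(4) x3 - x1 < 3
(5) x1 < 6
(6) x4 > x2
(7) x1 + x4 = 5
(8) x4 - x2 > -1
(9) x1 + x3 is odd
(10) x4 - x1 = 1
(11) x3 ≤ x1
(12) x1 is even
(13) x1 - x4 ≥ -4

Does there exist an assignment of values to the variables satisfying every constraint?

Constraint 12 makes x1 even and constraint 1 makes x3 even, so x1 + x3 must be even. Constraint 9 says x1 + x3 is odd — contradiction.

Unsatisfiable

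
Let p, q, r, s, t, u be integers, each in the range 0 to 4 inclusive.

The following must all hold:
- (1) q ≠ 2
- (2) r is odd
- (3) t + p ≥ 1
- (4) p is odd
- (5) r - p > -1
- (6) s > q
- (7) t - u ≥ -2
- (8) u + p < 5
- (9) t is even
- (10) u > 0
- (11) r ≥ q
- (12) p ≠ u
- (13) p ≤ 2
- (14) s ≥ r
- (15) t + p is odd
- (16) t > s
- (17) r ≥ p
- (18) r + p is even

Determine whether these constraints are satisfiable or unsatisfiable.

Setting (p, q, r, s, t, u) = (1, 0, 1, 1, 2, 3) satisfies everything: constraint 3: t + p = 3; constraint 5: r - p = 0, and the others follow.

Satisfiable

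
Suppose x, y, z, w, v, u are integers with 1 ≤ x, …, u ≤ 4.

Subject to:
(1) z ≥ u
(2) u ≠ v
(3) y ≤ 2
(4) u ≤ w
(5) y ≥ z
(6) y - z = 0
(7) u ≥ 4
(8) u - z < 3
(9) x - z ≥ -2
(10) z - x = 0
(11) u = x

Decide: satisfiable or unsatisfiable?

From constraints 1 and 7: z ≥ u and u ≥ 4, so z ≥ 4. From constraints 3 and 5: z ≤ y and y ≤ 2, so z ≤ 2. But 2 < 4, so no value of z works.

Unsatisfiable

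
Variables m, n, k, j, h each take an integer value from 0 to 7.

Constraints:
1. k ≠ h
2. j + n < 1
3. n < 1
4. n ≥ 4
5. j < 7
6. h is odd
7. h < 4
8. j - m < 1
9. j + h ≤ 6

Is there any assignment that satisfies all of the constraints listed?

Unsatisfiable

From constraint 4: n ≥ 4. From constraint 3: n ≤ 0. But 0 < 4, so no value of n works.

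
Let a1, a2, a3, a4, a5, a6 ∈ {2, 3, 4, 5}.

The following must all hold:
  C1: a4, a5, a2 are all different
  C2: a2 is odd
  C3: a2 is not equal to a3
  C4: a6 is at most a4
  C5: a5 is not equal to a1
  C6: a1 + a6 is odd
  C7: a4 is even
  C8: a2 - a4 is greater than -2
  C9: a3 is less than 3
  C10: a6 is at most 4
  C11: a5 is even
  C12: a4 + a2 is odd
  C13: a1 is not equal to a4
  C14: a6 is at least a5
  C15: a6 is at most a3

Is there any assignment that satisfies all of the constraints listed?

Satisfiable

Take a1 = 5, a2 = 3, a3 = 2, a4 = 4, a5 = 2, a6 = 2. Then constraint 1: values 4, 2, 3 are distinct; constraint 8: a2 - a4 = -1, and every other listed constraint is also met.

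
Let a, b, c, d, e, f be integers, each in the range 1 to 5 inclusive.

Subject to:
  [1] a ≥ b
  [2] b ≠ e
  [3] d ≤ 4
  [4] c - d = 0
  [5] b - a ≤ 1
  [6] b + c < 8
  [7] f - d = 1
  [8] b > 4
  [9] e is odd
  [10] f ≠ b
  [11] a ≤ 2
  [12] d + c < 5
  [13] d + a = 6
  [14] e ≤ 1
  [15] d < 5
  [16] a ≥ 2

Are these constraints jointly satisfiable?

From constraint 8: b ≥ 5. From constraints 1 and 11: b ≤ a and a ≤ 2, so b ≤ 2. But 2 < 5, so no value of b works.

Unsatisfiable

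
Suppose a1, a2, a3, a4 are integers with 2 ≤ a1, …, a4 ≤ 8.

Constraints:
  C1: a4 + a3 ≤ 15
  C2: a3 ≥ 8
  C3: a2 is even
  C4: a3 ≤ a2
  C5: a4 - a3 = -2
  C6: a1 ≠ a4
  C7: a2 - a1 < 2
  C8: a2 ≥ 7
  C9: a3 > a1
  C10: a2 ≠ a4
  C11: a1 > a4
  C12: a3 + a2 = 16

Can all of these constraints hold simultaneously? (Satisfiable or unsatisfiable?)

Setting (a1, a2, a3, a4) = (7, 8, 8, 6) satisfies everything: constraint 1: a4 + a3 = 14; constraint 5: a4 - a3 = -2, and the others follow.

Satisfiable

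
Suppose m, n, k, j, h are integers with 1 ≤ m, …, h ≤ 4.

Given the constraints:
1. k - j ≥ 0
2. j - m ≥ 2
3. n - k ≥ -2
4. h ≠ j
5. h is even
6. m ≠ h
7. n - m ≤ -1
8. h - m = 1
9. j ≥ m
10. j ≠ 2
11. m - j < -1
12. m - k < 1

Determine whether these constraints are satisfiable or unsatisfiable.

Constraints 1, 2, 3, and 7 give k − j ≥ 0, j − m ≥ 2, m − n ≥ 1, n − k ≥ -2.
Adding all 4 inequalities: the left sides telescope to 0, and the right sides sum to 0 + 2 + 1 + (-2) = 1. So 0 ≥ 1, which is false.

Unsatisfiable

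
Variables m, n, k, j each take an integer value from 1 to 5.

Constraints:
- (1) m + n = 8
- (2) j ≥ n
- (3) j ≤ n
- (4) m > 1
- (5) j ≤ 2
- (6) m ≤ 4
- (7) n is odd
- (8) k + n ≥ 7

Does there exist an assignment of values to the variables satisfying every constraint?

From constraint 6: m ≤ 4. From constraints 2 and 5: n ≤ j ≤ 2. Hence m + n ≤ 6. But constraint 1 requires m + n = 8, and 8 > 6. Contradiction.

Unsatisfiable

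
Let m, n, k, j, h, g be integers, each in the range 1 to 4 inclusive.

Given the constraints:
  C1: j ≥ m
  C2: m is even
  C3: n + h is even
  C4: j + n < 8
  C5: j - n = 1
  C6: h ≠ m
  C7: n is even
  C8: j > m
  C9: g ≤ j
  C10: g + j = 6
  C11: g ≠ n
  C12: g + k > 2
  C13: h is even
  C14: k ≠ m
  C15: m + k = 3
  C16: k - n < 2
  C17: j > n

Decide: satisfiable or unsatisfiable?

Satisfiable

Setting (m, n, k, j, h, g) = (2, 2, 1, 3, 4, 3) satisfies everything: constraint 4: j + n = 5; constraint 5: j - n = 1; constraint 10: g + j = 6, and the others follow.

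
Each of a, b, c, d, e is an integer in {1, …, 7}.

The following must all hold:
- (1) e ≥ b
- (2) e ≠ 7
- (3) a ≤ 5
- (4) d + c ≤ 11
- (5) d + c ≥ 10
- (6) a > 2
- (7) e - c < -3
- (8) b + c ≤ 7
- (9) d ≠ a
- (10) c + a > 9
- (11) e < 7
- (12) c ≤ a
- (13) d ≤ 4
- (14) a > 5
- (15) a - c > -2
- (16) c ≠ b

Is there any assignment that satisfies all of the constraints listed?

From constraint 13: d ≤ 4. From constraints 3 and 12: c ≤ a ≤ 5. Hence d + c ≤ 9. But constraint 5 requires d + c ≥ 10, and 10 > 9. Contradiction.

Unsatisfiable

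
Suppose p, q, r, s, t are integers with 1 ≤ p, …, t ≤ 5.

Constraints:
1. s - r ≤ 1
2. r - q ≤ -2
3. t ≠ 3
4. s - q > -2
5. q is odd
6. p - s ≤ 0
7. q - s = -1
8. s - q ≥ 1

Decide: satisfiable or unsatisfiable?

Constraints 1, 2, and 8 give q − r ≥ 2, r − s ≥ -1, s − q ≥ 1.
Adding all 3 inequalities: the left sides telescope to 0, and the right sides sum to 2 + (-1) + 1 = 2. So 0 ≥ 2, which is false.

Unsatisfiable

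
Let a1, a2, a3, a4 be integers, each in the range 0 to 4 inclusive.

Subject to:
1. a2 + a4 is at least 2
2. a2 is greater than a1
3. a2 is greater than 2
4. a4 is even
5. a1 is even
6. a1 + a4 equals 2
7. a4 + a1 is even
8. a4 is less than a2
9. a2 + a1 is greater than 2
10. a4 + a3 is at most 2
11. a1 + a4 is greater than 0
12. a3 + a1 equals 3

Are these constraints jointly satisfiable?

Satisfiable

Setting (a1, a2, a3, a4) = (2, 3, 1, 0) satisfies everything: constraint 1: a2 + a4 = 3; constraint 6: a1 + a4 = 2, and the others follow.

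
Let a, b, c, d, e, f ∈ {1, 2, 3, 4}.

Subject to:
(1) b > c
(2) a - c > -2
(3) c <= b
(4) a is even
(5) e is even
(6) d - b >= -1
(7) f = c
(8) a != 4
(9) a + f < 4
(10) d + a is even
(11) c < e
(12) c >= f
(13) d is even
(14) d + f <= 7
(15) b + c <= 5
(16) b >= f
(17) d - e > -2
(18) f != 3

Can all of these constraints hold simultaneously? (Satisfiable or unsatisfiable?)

Satisfiable

The assignment a = 2, b = 4, c = 1, d = 4, e = 4, f = 1 works:
  constraint 2 holds since a - c = 1.
  constraint 6 holds since d - b = 0.
  constraint 9 holds since a + f = 3.
The rest check out directly.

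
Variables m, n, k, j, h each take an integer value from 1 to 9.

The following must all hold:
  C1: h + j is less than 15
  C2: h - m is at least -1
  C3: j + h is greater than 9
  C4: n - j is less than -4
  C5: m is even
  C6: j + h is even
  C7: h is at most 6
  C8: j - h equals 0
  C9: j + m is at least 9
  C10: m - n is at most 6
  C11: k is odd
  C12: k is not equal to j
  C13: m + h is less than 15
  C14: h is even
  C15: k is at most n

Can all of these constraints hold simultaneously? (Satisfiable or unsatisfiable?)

The assignment m = 6, n = 1, k = 1, j = 6, h = 6 works:
  constraint 1 holds since h + j = 12.
  constraint 2 holds since h - m = 0.
  constraint 3 holds since j + h = 12.
The rest check out directly.

Satisfiable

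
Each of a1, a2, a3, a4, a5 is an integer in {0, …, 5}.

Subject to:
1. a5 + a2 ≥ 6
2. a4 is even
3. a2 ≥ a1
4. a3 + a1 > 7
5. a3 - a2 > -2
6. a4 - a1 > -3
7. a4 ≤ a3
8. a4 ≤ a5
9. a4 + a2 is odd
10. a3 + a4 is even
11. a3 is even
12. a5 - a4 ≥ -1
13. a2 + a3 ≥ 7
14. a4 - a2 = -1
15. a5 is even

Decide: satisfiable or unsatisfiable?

Setting (a1, a2, a3, a4, a5) = (4, 5, 4, 4, 4) satisfies everything: constraint 1: a5 + a2 = 9; constraint 4: a3 + a1 = 8, and the others follow.

Satisfiable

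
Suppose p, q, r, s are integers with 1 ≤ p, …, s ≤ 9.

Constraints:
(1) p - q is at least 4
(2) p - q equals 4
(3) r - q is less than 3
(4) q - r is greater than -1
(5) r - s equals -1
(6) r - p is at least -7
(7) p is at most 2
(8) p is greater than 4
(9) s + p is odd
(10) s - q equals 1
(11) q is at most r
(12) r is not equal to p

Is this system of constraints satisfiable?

From constraint 8: p ≥ 5. From constraint 7: p ≤ 2. But 2 < 5, so no value of p works.

Unsatisfiable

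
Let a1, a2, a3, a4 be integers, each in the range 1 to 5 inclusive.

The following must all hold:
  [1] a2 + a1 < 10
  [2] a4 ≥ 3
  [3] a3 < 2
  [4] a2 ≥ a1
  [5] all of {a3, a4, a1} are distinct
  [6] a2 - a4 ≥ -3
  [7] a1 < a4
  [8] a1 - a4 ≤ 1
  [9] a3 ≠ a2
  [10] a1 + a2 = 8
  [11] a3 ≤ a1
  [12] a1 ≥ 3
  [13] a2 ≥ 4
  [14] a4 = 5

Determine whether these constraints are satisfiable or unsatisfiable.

Setting (a1, a2, a3, a4) = (4, 4, 1, 5) satisfies everything: constraint 1: a2 + a1 = 8; constraint 6: a2 - a4 = -1, and the others follow.

Satisfiable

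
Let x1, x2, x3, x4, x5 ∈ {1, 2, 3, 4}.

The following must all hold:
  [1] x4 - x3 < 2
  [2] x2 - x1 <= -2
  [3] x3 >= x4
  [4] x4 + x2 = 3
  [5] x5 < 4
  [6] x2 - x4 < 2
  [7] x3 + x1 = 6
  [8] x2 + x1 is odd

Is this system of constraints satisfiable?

Take x1 = 4, x2 = 1, x3 = 2, x4 = 2, x5 = 2. Then constraint 1: x4 - x3 = 0; constraint 2: x2 - x1 = -3, and every other listed constraint is also met.

Satisfiable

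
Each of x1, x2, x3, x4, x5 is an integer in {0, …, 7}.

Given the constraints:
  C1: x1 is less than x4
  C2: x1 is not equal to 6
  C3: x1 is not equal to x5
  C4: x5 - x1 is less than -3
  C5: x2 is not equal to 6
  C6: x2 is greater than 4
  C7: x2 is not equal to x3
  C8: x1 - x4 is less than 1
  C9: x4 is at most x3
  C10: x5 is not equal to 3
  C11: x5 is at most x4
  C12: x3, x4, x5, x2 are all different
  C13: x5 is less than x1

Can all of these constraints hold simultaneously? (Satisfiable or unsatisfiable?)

Try x1 = 4, x2 = 5, x3 = 7, x4 = 6, x5 = 0.
Check constraint 4: x5 - x1 = -4; constraint 8: x1 - x4 = -2. The remaining constraints are straightforward to verify.

Satisfiable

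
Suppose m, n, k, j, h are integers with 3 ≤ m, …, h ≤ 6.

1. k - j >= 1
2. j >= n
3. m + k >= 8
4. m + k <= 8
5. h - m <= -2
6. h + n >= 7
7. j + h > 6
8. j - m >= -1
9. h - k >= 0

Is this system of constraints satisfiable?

Unsatisfiable

Constraints 1, 5, 8, and 9 give m − h ≥ 2, h − k ≥ 0, k − j ≥ 1, j − m ≥ -1.
Adding all 4 inequalities: the left sides telescope to 0, and the right sides sum to 2 + 0 + 1 + (-1) = 2. So 0 ≥ 2, which is false.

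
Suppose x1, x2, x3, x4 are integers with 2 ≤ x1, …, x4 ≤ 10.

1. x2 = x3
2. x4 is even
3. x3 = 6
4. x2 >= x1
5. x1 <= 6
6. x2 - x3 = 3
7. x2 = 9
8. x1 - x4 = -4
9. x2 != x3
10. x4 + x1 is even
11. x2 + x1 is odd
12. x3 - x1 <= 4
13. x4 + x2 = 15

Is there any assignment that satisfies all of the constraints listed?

Constraint 7 fixes x2 = 9 and constraint 3 fixes x3 = 6, but constraint 1 requires x2 = x3. Since 9 ≠ 6, contradiction.

Unsatisfiable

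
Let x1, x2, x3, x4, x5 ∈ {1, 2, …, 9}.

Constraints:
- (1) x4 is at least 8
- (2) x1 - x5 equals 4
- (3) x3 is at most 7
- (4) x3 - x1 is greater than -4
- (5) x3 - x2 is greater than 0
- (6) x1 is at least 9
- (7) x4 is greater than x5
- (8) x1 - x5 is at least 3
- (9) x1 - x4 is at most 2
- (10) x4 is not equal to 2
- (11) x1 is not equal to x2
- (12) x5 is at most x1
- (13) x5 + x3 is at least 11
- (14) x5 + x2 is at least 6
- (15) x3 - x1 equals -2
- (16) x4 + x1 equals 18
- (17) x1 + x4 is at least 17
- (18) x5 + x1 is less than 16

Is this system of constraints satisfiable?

One satisfying assignment is x1 = 9, x2 = 4, x3 = 7, x4 = 9, x5 = 5.
For the less obvious constraints — constraint 2: x1 - x5 = 4; constraint 4: x3 - x1 = -2; constraint 5: x3 - x2 = 3 — and the others hold by inspection.

Satisfiable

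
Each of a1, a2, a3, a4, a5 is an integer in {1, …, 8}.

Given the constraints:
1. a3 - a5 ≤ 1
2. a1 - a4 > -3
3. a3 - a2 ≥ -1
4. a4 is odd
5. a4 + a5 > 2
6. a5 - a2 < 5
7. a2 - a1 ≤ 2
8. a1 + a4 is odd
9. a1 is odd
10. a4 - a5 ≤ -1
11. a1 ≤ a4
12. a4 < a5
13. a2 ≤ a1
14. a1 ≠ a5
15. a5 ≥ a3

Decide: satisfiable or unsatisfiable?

Unsatisfiable

Constraint 9 makes a1 odd and constraint 4 makes a4 odd, so a1 + a4 must be even. Constraint 8 says a1 + a4 is odd — contradiction.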